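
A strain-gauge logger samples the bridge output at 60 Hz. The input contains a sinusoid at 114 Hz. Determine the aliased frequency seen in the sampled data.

114 Hz mod fs = 54 Hz.
54 Hz > fs/2 = 30 Hz, folds to fs − 54 Hz = 6 Hz.

6 Hz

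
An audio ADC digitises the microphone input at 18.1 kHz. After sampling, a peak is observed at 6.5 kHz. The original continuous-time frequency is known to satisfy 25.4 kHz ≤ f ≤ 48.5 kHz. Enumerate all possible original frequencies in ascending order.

Frequencies that alias to 6.5 kHz are k·fs ± 6.5 kHz for integer k ≥ 0.
k=0: 6.5 kHz.
k=1: 11.6 kHz, 24.6 kHz.
k=2: 29.7 kHz, 42.7 kHz.
k=3: 47.8 kHz, 60.8 kHz.
k=4: 65.9 kHz, 78.9 kHz.
Within [25.4 kHz, 48.5 kHz]: 29.7 kHz, 42.7 kHz, 47.8 kHz.

29.7 kHz, 42.7 kHz, 47.8 kHz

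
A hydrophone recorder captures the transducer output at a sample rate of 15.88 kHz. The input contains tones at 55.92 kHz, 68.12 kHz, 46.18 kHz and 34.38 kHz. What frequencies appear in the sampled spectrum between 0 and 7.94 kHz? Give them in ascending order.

fs/2 = 7.94 kHz.
55.92 kHz mod fs = 8.28 kHz.
8.28 kHz > fs/2 = 7.94 kHz, folds to fs − 8.28 kHz = 7.6 kHz.
68.12 kHz mod fs = 4.6 kHz.
4.6 kHz ≤ fs/2 = 7.94 kHz, appears at 4.6 kHz.
46.18 kHz mod fs = 14.42 kHz.
14.42 kHz > fs/2 = 7.94 kHz, folds to fs − 14.42 kHz = 1.46 kHz.
34.38 kHz mod fs = 2.62 kHz.
2.62 kHz ≤ fs/2 = 7.94 kHz, appears at 2.62 kHz.
Distinct values: {1.46 kHz, 2.62 kHz, 4.6 kHz, 7.6 kHz}.

1.46 kHz, 2.62 kHz, 4.6 kHz, 7.6 kHz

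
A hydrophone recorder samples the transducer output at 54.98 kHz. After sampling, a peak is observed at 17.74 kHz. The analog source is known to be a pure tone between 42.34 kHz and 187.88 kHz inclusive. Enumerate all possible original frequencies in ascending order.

72.72 kHz, 92.22 kHz, 127.7 kHz, 147.2 kHz, 182.68 kHz

Frequencies that alias to 17.74 kHz are k·fs ± 17.74 kHz for integer k ≥ 0.
k=0: 17.74 kHz.
k=1: 37.24 kHz, 72.72 kHz.
k=2: 92.22 kHz, 127.7 kHz.
k=3: 147.2 kHz, 182.68 kHz.
k=4: 202.18 kHz, 237.66 kHz.
Within [42.34 kHz, 187.88 kHz]: 72.72 kHz, 92.22 kHz, 127.7 kHz, 147.2 kHz, 182.68 kHz.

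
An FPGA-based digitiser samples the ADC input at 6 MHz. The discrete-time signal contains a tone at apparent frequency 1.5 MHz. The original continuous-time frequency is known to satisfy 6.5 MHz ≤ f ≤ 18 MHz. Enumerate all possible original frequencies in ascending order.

7.5 MHz, 10.5 MHz, 13.5 MHz, 16.5 MHz

Frequencies that alias to 1.5 MHz are k·fs ± 1.5 MHz for integer k ≥ 0.
k=0: 1.5 MHz.
k=1: 4.5 MHz, 7.5 MHz.
k=2: 10.5 MHz, 13.5 MHz.
k=3: 16.5 MHz, 19.5 MHz.
k=4: 22.5 MHz, 25.5 MHz.
Within [6.5 MHz, 18 MHz]: 7.5 MHz, 10.5 MHz, 13.5 MHz, 16.5 MHz.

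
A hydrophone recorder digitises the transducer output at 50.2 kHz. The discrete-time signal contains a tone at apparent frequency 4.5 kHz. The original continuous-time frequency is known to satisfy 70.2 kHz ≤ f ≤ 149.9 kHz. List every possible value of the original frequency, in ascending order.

Frequencies that alias to 4.5 kHz are k·fs ± 4.5 kHz for integer k ≥ 0.
k=0: 4.5 kHz.
k=1: 45.7 kHz, 54.7 kHz.
k=2: 95.9 kHz, 104.9 kHz.
k=3: 146.1 kHz, 155.1 kHz.
k=4: 196.3 kHz, 205.3 kHz.
Within [70.2 kHz, 149.9 kHz]: 95.9 kHz, 104.9 kHz, 146.1 kHz.

95.9 kHz, 104.9 kHz, 146.1 kHz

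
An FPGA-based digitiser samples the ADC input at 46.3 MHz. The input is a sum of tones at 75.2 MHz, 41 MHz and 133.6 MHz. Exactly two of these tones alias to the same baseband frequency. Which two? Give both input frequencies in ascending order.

fs/2 = 23.15 MHz.
75.2 MHz mod fs = 28.9 MHz.
28.9 MHz > fs/2 = 23.15 MHz, folds to fs − 28.9 MHz = 17.4 MHz.
41 MHz > fs/2 = 23.15 MHz, folds to fs − 41 MHz = 5.3 MHz.
133.6 MHz mod fs = 41 MHz.
41 MHz > fs/2 = 23.15 MHz, folds to fs − 41 MHz = 5.3 MHz.
41 MHz and 133.6 MHz both map to 5.3 MHz.

41 MHz, 133.6 MHz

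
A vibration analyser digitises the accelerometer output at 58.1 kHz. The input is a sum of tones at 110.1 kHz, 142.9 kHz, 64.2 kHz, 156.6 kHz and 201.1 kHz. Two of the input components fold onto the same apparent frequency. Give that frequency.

fs/2 = 29.05 kHz.
110.1 kHz mod fs = 52 kHz.
52 kHz > fs/2 = 29.05 kHz, folds to fs − 52 kHz = 6.1 kHz.
142.9 kHz mod fs = 26.7 kHz.
26.7 kHz ≤ fs/2 = 29.05 kHz, appears at 26.7 kHz.
64.2 kHz mod fs = 6.1 kHz.
6.1 kHz ≤ fs/2 = 29.05 kHz, appears at 6.1 kHz.
156.6 kHz mod fs = 40.4 kHz.
40.4 kHz > fs/2 = 29.05 kHz, folds to fs − 40.4 kHz = 17.7 kHz.
201.1 kHz mod fs = 26.8 kHz.
26.8 kHz ≤ fs/2 = 29.05 kHz, appears at 26.8 kHz.
64.2 kHz and 110.1 kHz both map to 6.1 kHz.

6.1 kHz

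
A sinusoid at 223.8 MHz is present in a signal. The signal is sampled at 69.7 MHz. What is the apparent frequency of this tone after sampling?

223.8 MHz mod fs = 14.7 MHz.
14.7 MHz ≤ fs/2 = 34.85 MHz, appears at 14.7 MHz.

14.7 MHz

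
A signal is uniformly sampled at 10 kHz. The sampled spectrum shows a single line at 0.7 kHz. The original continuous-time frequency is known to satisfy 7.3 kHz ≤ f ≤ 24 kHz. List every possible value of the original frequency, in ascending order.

Frequencies that alias to 0.7 kHz are k·fs ± 0.7 kHz for integer k ≥ 0.
k=0: 0.7 kHz.
k=1: 9.3 kHz, 10.7 kHz.
k=2: 19.3 kHz, 20.7 kHz.
k=3: 29.3 kHz, 30.7 kHz.
Within [7.3 kHz, 24 kHz]: 9.3 kHz, 10.7 kHz, 19.3 kHz, 20.7 kHz.

9.3 kHz, 10.7 kHz, 19.3 kHz, 20.7 kHz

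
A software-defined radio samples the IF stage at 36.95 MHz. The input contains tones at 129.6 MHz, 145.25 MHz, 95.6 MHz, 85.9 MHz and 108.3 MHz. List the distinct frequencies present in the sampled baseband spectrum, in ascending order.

fs/2 = 18.475 MHz.
129.6 MHz mod fs = 18.75 MHz.
18.75 MHz > fs/2 = 18.475 MHz, folds to fs − 18.75 MHz = 18.2 MHz.
145.25 MHz mod fs = 34.4 MHz.
34.4 MHz > fs/2 = 18.475 MHz, folds to fs − 34.4 MHz = 2.55 MHz.
95.6 MHz mod fs = 21.7 MHz.
21.7 MHz > fs/2 = 18.475 MHz, folds to fs − 21.7 MHz = 15.25 MHz.
85.9 MHz mod fs = 12 MHz.
12 MHz ≤ fs/2 = 18.475 MHz, appears at 12 MHz.
108.3 MHz mod fs = 34.4 MHz.
34.4 MHz > fs/2 = 18.475 MHz, folds to fs − 34.4 MHz = 2.55 MHz.
Distinct values: {2.55 MHz, 12 MHz, 15.25 MHz, 18.2 MHz}.

2.55 MHz, 12 MHz, 15.25 MHz, 18.2 MHz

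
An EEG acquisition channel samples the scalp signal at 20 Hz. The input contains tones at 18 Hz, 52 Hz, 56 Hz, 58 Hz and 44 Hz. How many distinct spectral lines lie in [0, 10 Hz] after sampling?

fs/2 = 10 Hz.
18 Hz > fs/2 = 10 Hz, folds to fs − 18 Hz = 2 Hz.
52 Hz mod fs = 12 Hz.
12 Hz > fs/2 = 10 Hz, folds to fs − 12 Hz = 8 Hz.
56 Hz mod fs = 16 Hz.
16 Hz > fs/2 = 10 Hz, folds to fs − 16 Hz = 4 Hz.
58 Hz mod fs = 18 Hz.
18 Hz > fs/2 = 10 Hz, folds to fs − 18 Hz = 2 Hz.
44 Hz mod fs = 4 Hz.
4 Hz ≤ fs/2 = 10 Hz, appears at 4 Hz.
Distinct values: {2 Hz, 4 Hz, 8 Hz} → 3.

3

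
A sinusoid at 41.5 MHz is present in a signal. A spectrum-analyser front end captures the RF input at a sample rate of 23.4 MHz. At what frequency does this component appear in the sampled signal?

5.3 MHz

41.5 MHz mod fs = 18.1 MHz.
18.1 MHz > fs/2 = 11.7 MHz, folds to fs − 18.1 MHz = 5.3 MHz.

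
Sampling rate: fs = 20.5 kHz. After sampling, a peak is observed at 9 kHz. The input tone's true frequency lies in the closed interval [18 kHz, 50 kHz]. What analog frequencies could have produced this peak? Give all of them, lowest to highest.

29.5 kHz, 32 kHz, 50 kHz

Frequencies that alias to 9 kHz are k·fs ± 9 kHz for integer k ≥ 0.
k=0: 9 kHz.
k=1: 11.5 kHz, 29.5 kHz.
k=2: 32 kHz, 50 kHz.
k=3: 52.5 kHz, 70.5 kHz.
Within [18 kHz, 50 kHz]: 29.5 kHz, 32 kHz, 50 kHz.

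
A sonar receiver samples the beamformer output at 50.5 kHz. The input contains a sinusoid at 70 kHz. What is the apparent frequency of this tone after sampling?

70 kHz mod fs = 19.5 kHz.
19.5 kHz ≤ fs/2 = 25.25 kHz, appears at 19.5 kHz.

19.5 kHz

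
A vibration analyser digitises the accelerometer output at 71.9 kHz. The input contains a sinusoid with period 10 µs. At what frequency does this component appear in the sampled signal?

28.1 kHz

T = 10 µs → f = 1/T = 100 kHz.
100 kHz mod fs = 28.1 kHz.
28.1 kHz ≤ fs/2 = 35.95 kHz, appears at 28.1 kHz.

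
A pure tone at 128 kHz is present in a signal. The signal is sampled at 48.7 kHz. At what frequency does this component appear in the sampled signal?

128 kHz mod fs = 30.6 kHz.
30.6 kHz > fs/2 = 24.35 kHz, folds to fs − 30.6 kHz = 18.1 kHz.

18.1 kHz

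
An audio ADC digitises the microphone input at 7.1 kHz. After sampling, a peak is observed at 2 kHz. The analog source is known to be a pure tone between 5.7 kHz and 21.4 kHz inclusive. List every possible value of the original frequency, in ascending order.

Frequencies that alias to 2 kHz are k·fs ± 2 kHz for integer k ≥ 0.
k=0: 2 kHz.
k=1: 5.1 kHz, 9.1 kHz.
k=2: 12.2 kHz, 16.2 kHz.
k=3: 19.3 kHz, 23.3 kHz.
k=4: 26.4 kHz, 30.4 kHz.
Within [5.7 kHz, 21.4 kHz]: 9.1 kHz, 12.2 kHz, 16.2 kHz, 19.3 kHz.

9.1 kHz, 12.2 kHz, 16.2 kHz, 19.3 kHz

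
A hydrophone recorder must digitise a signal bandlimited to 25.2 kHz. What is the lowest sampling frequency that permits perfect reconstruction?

50.4 kHz

Nyquist rate = 2 × 25.2 kHz = 50.4 kHz.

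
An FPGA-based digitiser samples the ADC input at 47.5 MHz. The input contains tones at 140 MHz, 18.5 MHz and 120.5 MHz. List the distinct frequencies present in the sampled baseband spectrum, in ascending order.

2.5 MHz, 18.5 MHz, 22 MHz

fs/2 = 23.75 MHz.
140 MHz mod fs = 45 MHz.
45 MHz > fs/2 = 23.75 MHz, folds to fs − 45 MHz = 2.5 MHz.
18.5 MHz ≤ fs/2 = 23.75 MHz, passes unchanged.
120.5 MHz mod fs = 25.5 MHz.
25.5 MHz > fs/2 = 23.75 MHz, folds to fs − 25.5 MHz = 22 MHz.
Distinct values: {2.5 MHz, 18.5 MHz, 22 MHz}.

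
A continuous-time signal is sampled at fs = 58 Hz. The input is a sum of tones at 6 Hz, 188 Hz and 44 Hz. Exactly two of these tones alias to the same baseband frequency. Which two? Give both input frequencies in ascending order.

44 Hz, 188 Hz

fs/2 = 29 Hz.
6 Hz ≤ fs/2 = 29 Hz, passes unchanged.
188 Hz mod fs = 14 Hz.
14 Hz ≤ fs/2 = 29 Hz, appears at 14 Hz.
44 Hz > fs/2 = 29 Hz, folds to fs − 44 Hz = 14 Hz.
44 Hz and 188 Hz both map to 14 Hz.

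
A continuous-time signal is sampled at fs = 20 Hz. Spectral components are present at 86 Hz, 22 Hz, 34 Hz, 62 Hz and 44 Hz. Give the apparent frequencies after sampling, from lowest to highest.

fs/2 = 10 Hz.
86 Hz mod fs = 6 Hz.
6 Hz ≤ fs/2 = 10 Hz, appears at 6 Hz.
22 Hz mod fs = 2 Hz.
2 Hz ≤ fs/2 = 10 Hz, appears at 2 Hz.
34 Hz mod fs = 14 Hz.
14 Hz > fs/2 = 10 Hz, folds to fs − 14 Hz = 6 Hz.
62 Hz mod fs = 2 Hz.
2 Hz ≤ fs/2 = 10 Hz, appears at 2 Hz.
44 Hz mod fs = 4 Hz.
4 Hz ≤ fs/2 = 10 Hz, appears at 4 Hz.
Distinct values: {2 Hz, 4 Hz, 6 Hz}.

2 Hz, 4 Hz, 6 Hz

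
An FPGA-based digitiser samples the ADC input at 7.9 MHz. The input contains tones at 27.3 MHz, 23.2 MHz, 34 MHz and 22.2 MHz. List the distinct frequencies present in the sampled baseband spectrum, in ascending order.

0.5 MHz, 1.5 MHz, 2.4 MHz, 3.6 MHz

fs/2 = 3.95 MHz.
27.3 MHz mod fs = 3.6 MHz.
3.6 MHz ≤ fs/2 = 3.95 MHz, appears at 3.6 MHz.
23.2 MHz mod fs = 7.4 MHz.
7.4 MHz > fs/2 = 3.95 MHz, folds to fs − 7.4 MHz = 0.5 MHz.
34 MHz mod fs = 2.4 MHz.
2.4 MHz ≤ fs/2 = 3.95 MHz, appears at 2.4 MHz.
22.2 MHz mod fs = 6.4 MHz.
6.4 MHz > fs/2 = 3.95 MHz, folds to fs − 6.4 MHz = 1.5 MHz.
Distinct values: {0.5 MHz, 1.5 MHz, 2.4 MHz, 3.6 MHz}.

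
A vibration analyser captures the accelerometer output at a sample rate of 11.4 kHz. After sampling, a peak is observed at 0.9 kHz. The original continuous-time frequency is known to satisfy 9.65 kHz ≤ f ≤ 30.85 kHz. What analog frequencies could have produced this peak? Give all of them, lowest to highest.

10.5 kHz, 12.3 kHz, 21.9 kHz, 23.7 kHz

Frequencies that alias to 0.9 kHz are k·fs ± 0.9 kHz for integer k ≥ 0.
k=0: 0.9 kHz.
k=1: 10.5 kHz, 12.3 kHz.
k=2: 21.9 kHz, 23.7 kHz.
k=3: 33.3 kHz, 35.1 kHz.
Within [9.65 kHz, 30.85 kHz]: 10.5 kHz, 12.3 kHz, 21.9 kHz, 23.7 kHz.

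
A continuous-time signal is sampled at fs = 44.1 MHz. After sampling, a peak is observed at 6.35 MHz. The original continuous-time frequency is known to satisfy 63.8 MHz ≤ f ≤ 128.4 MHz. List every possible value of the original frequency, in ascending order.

Frequencies that alias to 6.35 MHz are k·fs ± 6.35 MHz for integer k ≥ 0.
k=0: 6.35 MHz.
k=1: 37.75 MHz, 50.45 MHz.
k=2: 81.85 MHz, 94.55 MHz.
k=3: 125.95 MHz, 138.65 MHz.
k=4: 170.05 MHz, 182.75 MHz.
Within [63.8 MHz, 128.4 MHz]: 81.85 MHz, 94.55 MHz, 125.95 MHz.

81.85 MHz, 94.55 MHz, 125.95 MHz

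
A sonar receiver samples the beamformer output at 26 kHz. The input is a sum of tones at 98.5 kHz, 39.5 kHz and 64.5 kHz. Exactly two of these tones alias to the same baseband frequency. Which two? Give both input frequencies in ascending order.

fs/2 = 13 kHz.
98.5 kHz mod fs = 20.5 kHz.
20.5 kHz > fs/2 = 13 kHz, folds to fs − 20.5 kHz = 5.5 kHz.
39.5 kHz mod fs = 13.5 kHz.
13.5 kHz > fs/2 = 13 kHz, folds to fs − 13.5 kHz = 12.5 kHz.
64.5 kHz mod fs = 12.5 kHz.
12.5 kHz ≤ fs/2 = 13 kHz, appears at 12.5 kHz.
39.5 kHz and 64.5 kHz both map to 12.5 kHz.

39.5 kHz, 64.5 kHz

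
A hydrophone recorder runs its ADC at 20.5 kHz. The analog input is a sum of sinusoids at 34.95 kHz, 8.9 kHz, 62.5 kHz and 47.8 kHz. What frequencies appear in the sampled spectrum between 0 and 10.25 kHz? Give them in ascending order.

fs/2 = 10.25 kHz.
34.95 kHz mod fs = 14.45 kHz.
14.45 kHz > fs/2 = 10.25 kHz, folds to fs − 14.45 kHz = 6.05 kHz.
8.9 kHz ≤ fs/2 = 10.25 kHz, passes unchanged.
62.5 kHz mod fs = 1 kHz.
1 kHz ≤ fs/2 = 10.25 kHz, appears at 1 kHz.
47.8 kHz mod fs = 6.8 kHz.
6.8 kHz ≤ fs/2 = 10.25 kHz, appears at 6.8 kHz.
Distinct values: {1 kHz, 6.05 kHz, 6.8 kHz, 8.9 kHz}.

1 kHz, 6.05 kHz, 6.8 kHz, 8.9 kHz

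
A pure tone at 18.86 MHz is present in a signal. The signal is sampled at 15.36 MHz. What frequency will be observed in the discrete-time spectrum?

18.86 MHz mod fs = 3.5 MHz.
3.5 MHz ≤ fs/2 = 7.68 MHz, appears at 3.5 MHz.

3.5 MHz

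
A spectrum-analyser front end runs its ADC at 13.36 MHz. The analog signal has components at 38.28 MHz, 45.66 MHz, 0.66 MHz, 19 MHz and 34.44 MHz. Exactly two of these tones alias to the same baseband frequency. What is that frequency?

5.64 MHz

fs/2 = 6.68 MHz.
38.28 MHz mod fs = 11.56 MHz.
11.56 MHz > fs/2 = 6.68 MHz, folds to fs − 11.56 MHz = 1.8 MHz.
45.66 MHz mod fs = 5.58 MHz.
5.58 MHz ≤ fs/2 = 6.68 MHz, appears at 5.58 MHz.
0.66 MHz ≤ fs/2 = 6.68 MHz, passes unchanged.
19 MHz mod fs = 5.64 MHz.
5.64 MHz ≤ fs/2 = 6.68 MHz, appears at 5.64 MHz.
34.44 MHz mod fs = 7.72 MHz.
7.72 MHz > fs/2 = 6.68 MHz, folds to fs − 7.72 MHz = 5.64 MHz.
19 MHz and 34.44 MHz both map to 5.64 MHz.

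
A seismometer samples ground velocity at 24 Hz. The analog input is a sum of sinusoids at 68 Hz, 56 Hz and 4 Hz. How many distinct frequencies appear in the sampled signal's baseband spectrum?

fs/2 = 12 Hz.
68 Hz mod fs = 20 Hz.
20 Hz > fs/2 = 12 Hz, folds to fs − 20 Hz = 4 Hz.
56 Hz mod fs = 8 Hz.
8 Hz ≤ fs/2 = 12 Hz, appears at 8 Hz.
4 Hz ≤ fs/2 = 12 Hz, passes unchanged.
Distinct values: {4 Hz, 8 Hz} → 2.

2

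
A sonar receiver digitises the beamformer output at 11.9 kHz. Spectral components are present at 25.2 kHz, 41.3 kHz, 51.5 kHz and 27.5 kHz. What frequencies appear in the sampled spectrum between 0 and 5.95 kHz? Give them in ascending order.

fs/2 = 5.95 kHz.
25.2 kHz mod fs = 1.4 kHz.
1.4 kHz ≤ fs/2 = 5.95 kHz, appears at 1.4 kHz.
41.3 kHz mod fs = 5.6 kHz.
5.6 kHz ≤ fs/2 = 5.95 kHz, appears at 5.6 kHz.
51.5 kHz mod fs = 3.9 kHz.
3.9 kHz ≤ fs/2 = 5.95 kHz, appears at 3.9 kHz.
27.5 kHz mod fs = 3.7 kHz.
3.7 kHz ≤ fs/2 = 5.95 kHz, appears at 3.7 kHz.
Distinct values: {1.4 kHz, 3.7 kHz, 3.9 kHz, 5.6 kHz}.

1.4 kHz, 3.7 kHz, 3.9 kHz, 5.6 kHz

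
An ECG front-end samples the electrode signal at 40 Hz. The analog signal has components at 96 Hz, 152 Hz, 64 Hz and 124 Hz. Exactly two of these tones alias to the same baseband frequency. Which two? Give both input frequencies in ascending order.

fs/2 = 20 Hz.
96 Hz mod fs = 16 Hz.
16 Hz ≤ fs/2 = 20 Hz, appears at 16 Hz.
152 Hz mod fs = 32 Hz.
32 Hz > fs/2 = 20 Hz, folds to fs − 32 Hz = 8 Hz.
64 Hz mod fs = 24 Hz.
24 Hz > fs/2 = 20 Hz, folds to fs − 24 Hz = 16 Hz.
124 Hz mod fs = 4 Hz.
4 Hz ≤ fs/2 = 20 Hz, appears at 4 Hz.
64 Hz and 96 Hz both map to 16 Hz.

64 Hz, 96 Hz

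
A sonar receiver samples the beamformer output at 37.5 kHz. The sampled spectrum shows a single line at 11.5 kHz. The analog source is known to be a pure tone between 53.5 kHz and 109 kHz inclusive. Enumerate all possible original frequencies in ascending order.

63.5 kHz, 86.5 kHz, 101 kHz

Frequencies that alias to 11.5 kHz are k·fs ± 11.5 kHz for integer k ≥ 0.
k=0: 11.5 kHz.
k=1: 26 kHz, 49 kHz.
k=2: 63.5 kHz, 86.5 kHz.
k=3: 101 kHz, 124 kHz.
k=4: 138.5 kHz, 161.5 kHz.
Within [53.5 kHz, 109 kHz]: 63.5 kHz, 86.5 kHz, 101 kHz.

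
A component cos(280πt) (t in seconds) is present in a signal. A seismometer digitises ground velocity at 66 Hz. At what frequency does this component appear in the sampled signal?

ω = 280π rad/s → f = ω/(2π) = 140 Hz.
140 Hz mod fs = 8 Hz.
8 Hz ≤ fs/2 = 33 Hz, appears at 8 Hz.

8 Hz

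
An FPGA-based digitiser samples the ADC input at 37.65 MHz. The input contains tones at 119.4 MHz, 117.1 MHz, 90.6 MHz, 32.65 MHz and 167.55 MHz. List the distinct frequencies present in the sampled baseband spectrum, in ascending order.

fs/2 = 18.825 MHz.
119.4 MHz mod fs = 6.45 MHz.
6.45 MHz ≤ fs/2 = 18.825 MHz, appears at 6.45 MHz.
117.1 MHz mod fs = 4.15 MHz.
4.15 MHz ≤ fs/2 = 18.825 MHz, appears at 4.15 MHz.
90.6 MHz mod fs = 15.3 MHz.
15.3 MHz ≤ fs/2 = 18.825 MHz, appears at 15.3 MHz.
32.65 MHz > fs/2 = 18.825 MHz, folds to fs − 32.65 MHz = 5 MHz.
167.55 MHz mod fs = 16.95 MHz.
16.95 MHz ≤ fs/2 = 18.825 MHz, appears at 16.95 MHz.
Distinct values: {4.15 MHz, 5 MHz, 6.45 MHz, 15.3 MHz, 16.95 MHz}.

4.15 MHz, 5 MHz, 6.45 MHz, 15.3 MHz, 16.95 MHz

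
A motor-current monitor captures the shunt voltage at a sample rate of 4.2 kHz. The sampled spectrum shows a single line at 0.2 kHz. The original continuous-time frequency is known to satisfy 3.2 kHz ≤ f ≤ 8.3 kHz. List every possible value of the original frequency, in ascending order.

Frequencies that alias to 0.2 kHz are k·fs ± 0.2 kHz for integer k ≥ 0.
k=0: 0.2 kHz.
k=1: 4 kHz, 4.4 kHz.
k=2: 8.2 kHz, 8.6 kHz.
k=3: 12.4 kHz, 12.8 kHz.
Within [3.2 kHz, 8.3 kHz]: 4 kHz, 4.4 kHz, 8.2 kHz.

4 kHz, 4.4 kHz, 8.2 kHz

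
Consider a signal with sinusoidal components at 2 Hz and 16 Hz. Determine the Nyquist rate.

32 Hz

Highest-frequency component: 16 Hz.
Nyquist rate = 2 × 16 Hz = 32 Hz.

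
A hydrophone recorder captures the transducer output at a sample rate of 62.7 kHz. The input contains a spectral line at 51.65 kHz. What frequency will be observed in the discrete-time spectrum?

11.05 kHz

51.65 kHz > fs/2 = 31.35 kHz, folds to fs − 51.65 kHz = 11.05 kHz.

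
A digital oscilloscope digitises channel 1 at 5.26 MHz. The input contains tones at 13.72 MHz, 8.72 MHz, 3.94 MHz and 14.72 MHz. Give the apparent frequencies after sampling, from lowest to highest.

1.06 MHz, 1.32 MHz, 1.8 MHz, 2.06 MHz

fs/2 = 2.63 MHz.
13.72 MHz mod fs = 3.2 MHz.
3.2 MHz > fs/2 = 2.63 MHz, folds to fs − 3.2 MHz = 2.06 MHz.
8.72 MHz mod fs = 3.46 MHz.
3.46 MHz > fs/2 = 2.63 MHz, folds to fs − 3.46 MHz = 1.8 MHz.
3.94 MHz > fs/2 = 2.63 MHz, folds to fs − 3.94 MHz = 1.32 MHz.
14.72 MHz mod fs = 4.2 MHz.
4.2 MHz > fs/2 = 2.63 MHz, folds to fs − 4.2 MHz = 1.06 MHz.
Distinct values: {1.06 MHz, 1.32 MHz, 1.8 MHz, 2.06 MHz}.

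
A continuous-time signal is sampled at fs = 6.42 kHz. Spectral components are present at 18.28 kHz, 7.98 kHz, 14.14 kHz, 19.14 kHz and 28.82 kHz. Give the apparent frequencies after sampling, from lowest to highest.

fs/2 = 3.21 kHz.
18.28 kHz mod fs = 5.44 kHz.
5.44 kHz > fs/2 = 3.21 kHz, folds to fs − 5.44 kHz = 0.98 kHz.
7.98 kHz mod fs = 1.56 kHz.
1.56 kHz ≤ fs/2 = 3.21 kHz, appears at 1.56 kHz.
14.14 kHz mod fs = 1.3 kHz.
1.3 kHz ≤ fs/2 = 3.21 kHz, appears at 1.3 kHz.
19.14 kHz mod fs = 6.3 kHz.
6.3 kHz > fs/2 = 3.21 kHz, folds to fs − 6.3 kHz = 0.12 kHz.
28.82 kHz mod fs = 3.14 kHz.
3.14 kHz ≤ fs/2 = 3.21 kHz, appears at 3.14 kHz.
Distinct values: {0.12 kHz, 0.98 kHz, 1.3 kHz, 1.56 kHz, 3.14 kHz}.

0.12 kHz, 0.98 kHz, 1.3 kHz, 1.56 kHz, 3.14 kHz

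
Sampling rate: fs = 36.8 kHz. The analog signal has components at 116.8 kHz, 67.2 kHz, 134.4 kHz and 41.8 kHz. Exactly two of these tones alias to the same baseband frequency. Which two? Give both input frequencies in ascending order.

67.2 kHz, 116.8 kHz

fs/2 = 18.4 kHz.
116.8 kHz mod fs = 6.4 kHz.
6.4 kHz ≤ fs/2 = 18.4 kHz, appears at 6.4 kHz.
67.2 kHz mod fs = 30.4 kHz.
30.4 kHz > fs/2 = 18.4 kHz, folds to fs − 30.4 kHz = 6.4 kHz.
134.4 kHz mod fs = 24 kHz.
24 kHz > fs/2 = 18.4 kHz, folds to fs − 24 kHz = 12.8 kHz.
41.8 kHz mod fs = 5 kHz.
5 kHz ≤ fs/2 = 18.4 kHz, appears at 5 kHz.
67.2 kHz and 116.8 kHz both map to 6.4 kHz.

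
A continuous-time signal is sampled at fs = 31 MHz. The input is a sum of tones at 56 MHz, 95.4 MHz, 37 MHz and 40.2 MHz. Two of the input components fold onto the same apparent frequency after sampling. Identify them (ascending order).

37 MHz, 56 MHz

fs/2 = 15.5 MHz.
56 MHz mod fs = 25 MHz.
25 MHz > fs/2 = 15.5 MHz, folds to fs − 25 MHz = 6 MHz.
95.4 MHz mod fs = 2.4 MHz.
2.4 MHz ≤ fs/2 = 15.5 MHz, appears at 2.4 MHz.
37 MHz mod fs = 6 MHz.
6 MHz ≤ fs/2 = 15.5 MHz, appears at 6 MHz.
40.2 MHz mod fs = 9.2 MHz.
9.2 MHz ≤ fs/2 = 15.5 MHz, appears at 9.2 MHz.
37 MHz and 56 MHz both map to 6 MHz.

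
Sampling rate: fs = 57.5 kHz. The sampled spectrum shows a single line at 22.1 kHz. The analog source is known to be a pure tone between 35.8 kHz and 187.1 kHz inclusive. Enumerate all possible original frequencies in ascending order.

Frequencies that alias to 22.1 kHz are k·fs ± 22.1 kHz for integer k ≥ 0.
k=0: 22.1 kHz.
k=1: 35.4 kHz, 79.6 kHz.
k=2: 92.9 kHz, 137.1 kHz.
k=3: 150.4 kHz, 194.6 kHz.
k=4: 207.9 kHz, 252.1 kHz.
Within [35.8 kHz, 187.1 kHz]: 79.6 kHz, 92.9 kHz, 137.1 kHz, 150.4 kHz.

79.6 kHz, 92.9 kHz, 137.1 kHz, 150.4 kHz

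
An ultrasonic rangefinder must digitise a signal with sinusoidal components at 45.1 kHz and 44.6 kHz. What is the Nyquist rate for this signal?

Highest-frequency component: 45.1 kHz.
Nyquist rate = 2 × 45.1 kHz = 90.2 kHz.

90.2 kHz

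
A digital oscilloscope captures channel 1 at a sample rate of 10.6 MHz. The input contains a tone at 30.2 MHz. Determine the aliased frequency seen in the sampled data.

30.2 MHz mod fs = 9 MHz.
9 MHz > fs/2 = 5.3 MHz, folds to fs − 9 MHz = 1.6 MHz.

1.6 MHz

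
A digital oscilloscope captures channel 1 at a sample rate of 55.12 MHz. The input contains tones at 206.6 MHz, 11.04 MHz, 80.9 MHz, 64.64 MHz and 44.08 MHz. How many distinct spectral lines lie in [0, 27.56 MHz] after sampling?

fs/2 = 27.56 MHz.
206.6 MHz mod fs = 41.24 MHz.
41.24 MHz > fs/2 = 27.56 MHz, folds to fs − 41.24 MHz = 13.88 MHz.
11.04 MHz ≤ fs/2 = 27.56 MHz, passes unchanged.
80.9 MHz mod fs = 25.78 MHz.
25.78 MHz ≤ fs/2 = 27.56 MHz, appears at 25.78 MHz.
64.64 MHz mod fs = 9.52 MHz.
9.52 MHz ≤ fs/2 = 27.56 MHz, appears at 9.52 MHz.
44.08 MHz > fs/2 = 27.56 MHz, folds to fs − 44.08 MHz = 11.04 MHz.
Distinct values: {9.52 MHz, 11.04 MHz, 13.88 MHz, 25.78 MHz} → 4.

4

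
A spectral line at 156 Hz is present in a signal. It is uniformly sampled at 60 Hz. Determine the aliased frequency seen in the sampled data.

24 Hz

156 Hz mod fs = 36 Hz.
36 Hz > fs/2 = 30 Hz, folds to fs − 36 Hz = 24 Hz.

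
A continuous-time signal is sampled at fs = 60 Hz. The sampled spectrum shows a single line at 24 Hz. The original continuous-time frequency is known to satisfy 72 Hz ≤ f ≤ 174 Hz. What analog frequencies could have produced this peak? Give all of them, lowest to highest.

Frequencies that alias to 24 Hz are k·fs ± 24 Hz for integer k ≥ 0.
k=0: 24 Hz.
k=1: 36 Hz, 84 Hz.
k=2: 96 Hz, 144 Hz.
k=3: 156 Hz, 204 Hz.
k=4: 216 Hz, 264 Hz.
Within [72 Hz, 174 Hz]: 84 Hz, 96 Hz, 144 Hz, 156 Hz.

84 Hz, 96 Hz, 144 Hz, 156 Hz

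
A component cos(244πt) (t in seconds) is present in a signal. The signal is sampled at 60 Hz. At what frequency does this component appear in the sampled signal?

2 Hz

ω = 244π rad/s → f = ω/(2π) = 122 Hz.
122 Hz mod fs = 2 Hz.
2 Hz ≤ fs/2 = 30 Hz, appears at 2 Hz.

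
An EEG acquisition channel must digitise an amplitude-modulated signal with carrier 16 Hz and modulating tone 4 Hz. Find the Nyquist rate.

40 Hz

AM sidebands sit at fc ± fm = 12 Hz and 20 Hz.
Highest-frequency component: 20 Hz.
Nyquist rate = 2 × 20 Hz = 40 Hz.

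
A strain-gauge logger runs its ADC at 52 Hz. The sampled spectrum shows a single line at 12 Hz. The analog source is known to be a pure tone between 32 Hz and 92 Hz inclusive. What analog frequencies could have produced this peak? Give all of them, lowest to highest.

Frequencies that alias to 12 Hz are k·fs ± 12 Hz for integer k ≥ 0.
k=0: 12 Hz.
k=1: 40 Hz, 64 Hz.
k=2: 92 Hz, 116 Hz.
k=3: 144 Hz, 168 Hz.
Within [32 Hz, 92 Hz]: 40 Hz, 64 Hz, 92 Hz.

40 Hz, 64 Hz, 92 Hz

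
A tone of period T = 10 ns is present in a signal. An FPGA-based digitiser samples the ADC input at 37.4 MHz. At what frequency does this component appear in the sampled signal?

T = 10 ns → f = 1/T = 100 MHz.
100 MHz mod fs = 25.2 MHz.
25.2 MHz > fs/2 = 18.7 MHz, folds to fs − 25.2 MHz = 12.2 MHz.

12.2 MHz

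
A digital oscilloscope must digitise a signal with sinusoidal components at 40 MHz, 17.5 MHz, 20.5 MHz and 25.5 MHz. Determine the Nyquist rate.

80 MHz

Highest-frequency component: 40 MHz.
Nyquist rate = 2 × 40 MHz = 80 MHz.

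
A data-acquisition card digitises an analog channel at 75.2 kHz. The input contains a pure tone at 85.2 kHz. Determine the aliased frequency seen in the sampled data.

10 kHz

85.2 kHz mod fs = 10 kHz.
10 kHz ≤ fs/2 = 37.6 kHz, appears at 10 kHz.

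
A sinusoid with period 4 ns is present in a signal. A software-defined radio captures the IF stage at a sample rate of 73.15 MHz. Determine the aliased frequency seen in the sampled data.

30.55 MHz

T = 4 ns → f = 1/T = 250 MHz.
250 MHz mod fs = 30.55 MHz.
30.55 MHz ≤ fs/2 = 36.575 MHz, appears at 30.55 MHz.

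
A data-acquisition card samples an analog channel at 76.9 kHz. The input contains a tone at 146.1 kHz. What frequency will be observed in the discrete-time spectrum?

146.1 kHz mod fs = 69.2 kHz.
69.2 kHz > fs/2 = 38.45 kHz, folds to fs − 69.2 kHz = 7.7 kHz.

7.7 kHz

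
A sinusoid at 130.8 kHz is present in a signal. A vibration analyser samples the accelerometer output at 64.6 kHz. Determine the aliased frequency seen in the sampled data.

1.6 kHz

130.8 kHz mod fs = 1.6 kHz.
1.6 kHz ≤ fs/2 = 32.3 kHz, appears at 1.6 kHz.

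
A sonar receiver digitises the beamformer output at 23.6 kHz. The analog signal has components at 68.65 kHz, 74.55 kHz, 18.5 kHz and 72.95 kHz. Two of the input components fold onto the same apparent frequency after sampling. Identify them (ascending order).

68.65 kHz, 72.95 kHz

fs/2 = 11.8 kHz.
68.65 kHz mod fs = 21.45 kHz.
21.45 kHz > fs/2 = 11.8 kHz, folds to fs − 21.45 kHz = 2.15 kHz.
74.55 kHz mod fs = 3.75 kHz.
3.75 kHz ≤ fs/2 = 11.8 kHz, appears at 3.75 kHz.
18.5 kHz > fs/2 = 11.8 kHz, folds to fs − 18.5 kHz = 5.1 kHz.
72.95 kHz mod fs = 2.15 kHz.
2.15 kHz ≤ fs/2 = 11.8 kHz, appears at 2.15 kHz.
68.65 kHz and 72.95 kHz both map to 2.15 kHz.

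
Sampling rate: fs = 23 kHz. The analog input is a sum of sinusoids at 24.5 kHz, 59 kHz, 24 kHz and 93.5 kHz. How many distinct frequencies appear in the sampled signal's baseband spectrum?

fs/2 = 11.5 kHz.
24.5 kHz mod fs = 1.5 kHz.
1.5 kHz ≤ fs/2 = 11.5 kHz, appears at 1.5 kHz.
59 kHz mod fs = 13 kHz.
13 kHz > fs/2 = 11.5 kHz, folds to fs − 13 kHz = 10 kHz.
24 kHz mod fs = 1 kHz.
1 kHz ≤ fs/2 = 11.5 kHz, appears at 1 kHz.
93.5 kHz mod fs = 1.5 kHz.
1.5 kHz ≤ fs/2 = 11.5 kHz, appears at 1.5 kHz.
Distinct values: {1 kHz, 1.5 kHz, 10 kHz} → 3.

3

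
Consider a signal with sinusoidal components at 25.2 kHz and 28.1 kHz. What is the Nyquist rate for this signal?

Highest-frequency component: 28.1 kHz.
Nyquist rate = 2 × 28.1 kHz = 56.2 kHz.

56.2 kHz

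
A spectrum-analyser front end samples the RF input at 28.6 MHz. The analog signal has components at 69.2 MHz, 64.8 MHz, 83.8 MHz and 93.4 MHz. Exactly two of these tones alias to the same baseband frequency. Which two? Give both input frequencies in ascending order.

fs/2 = 14.3 MHz.
69.2 MHz mod fs = 12 MHz.
12 MHz ≤ fs/2 = 14.3 MHz, appears at 12 MHz.
64.8 MHz mod fs = 7.6 MHz.
7.6 MHz ≤ fs/2 = 14.3 MHz, appears at 7.6 MHz.
83.8 MHz mod fs = 26.6 MHz.
26.6 MHz > fs/2 = 14.3 MHz, folds to fs − 26.6 MHz = 2 MHz.
93.4 MHz mod fs = 7.6 MHz.
7.6 MHz ≤ fs/2 = 14.3 MHz, appears at 7.6 MHz.
64.8 MHz and 93.4 MHz both map to 7.6 MHz.

64.8 MHz, 93.4 MHz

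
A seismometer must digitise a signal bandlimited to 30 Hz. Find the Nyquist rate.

60 Hz

Nyquist rate = 2 × 30 Hz = 60 Hz.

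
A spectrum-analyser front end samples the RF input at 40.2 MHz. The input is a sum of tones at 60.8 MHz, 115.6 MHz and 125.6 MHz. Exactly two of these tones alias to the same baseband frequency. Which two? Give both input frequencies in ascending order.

fs/2 = 20.1 MHz.
60.8 MHz mod fs = 20.6 MHz.
20.6 MHz > fs/2 = 20.1 MHz, folds to fs − 20.6 MHz = 19.6 MHz.
115.6 MHz mod fs = 35.2 MHz.
35.2 MHz > fs/2 = 20.1 MHz, folds to fs − 35.2 MHz = 5 MHz.
125.6 MHz mod fs = 5 MHz.
5 MHz ≤ fs/2 = 20.1 MHz, appears at 5 MHz.
115.6 MHz and 125.6 MHz both map to 5 MHz.

115.6 MHz, 125.6 MHz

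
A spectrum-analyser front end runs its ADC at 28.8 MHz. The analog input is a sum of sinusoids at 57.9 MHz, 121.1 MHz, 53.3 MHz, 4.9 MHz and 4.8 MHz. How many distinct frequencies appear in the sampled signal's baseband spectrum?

5

fs/2 = 14.4 MHz.
57.9 MHz mod fs = 0.3 MHz.
0.3 MHz ≤ fs/2 = 14.4 MHz, appears at 0.3 MHz.
121.1 MHz mod fs = 5.9 MHz.
5.9 MHz ≤ fs/2 = 14.4 MHz, appears at 5.9 MHz.
53.3 MHz mod fs = 24.5 MHz.
24.5 MHz > fs/2 = 14.4 MHz, folds to fs − 24.5 MHz = 4.3 MHz.
4.9 MHz ≤ fs/2 = 14.4 MHz, passes unchanged.
4.8 MHz ≤ fs/2 = 14.4 MHz, passes unchanged.
Distinct values: {0.3 MHz, 4.3 MHz, 4.8 MHz, 4.9 MHz, 5.9 MHz} → 5.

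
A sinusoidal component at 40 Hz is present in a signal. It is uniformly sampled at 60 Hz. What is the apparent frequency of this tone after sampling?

40 Hz > fs/2 = 30 Hz, folds to fs − 40 Hz = 20 Hz.

20 Hz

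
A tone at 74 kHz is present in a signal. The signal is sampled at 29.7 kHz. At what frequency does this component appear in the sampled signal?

74 kHz mod fs = 14.6 kHz.
14.6 kHz ≤ fs/2 = 14.85 kHz, appears at 14.6 kHz.

14.6 kHz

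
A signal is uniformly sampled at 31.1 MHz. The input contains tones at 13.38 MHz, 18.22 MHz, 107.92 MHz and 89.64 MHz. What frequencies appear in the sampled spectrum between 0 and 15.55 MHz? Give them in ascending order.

fs/2 = 15.55 MHz.
13.38 MHz ≤ fs/2 = 15.55 MHz, passes unchanged.
18.22 MHz > fs/2 = 15.55 MHz, folds to fs − 18.22 MHz = 12.88 MHz.
107.92 MHz mod fs = 14.62 MHz.
14.62 MHz ≤ fs/2 = 15.55 MHz, appears at 14.62 MHz.
89.64 MHz mod fs = 27.44 MHz.
27.44 MHz > fs/2 = 15.55 MHz, folds to fs − 27.44 MHz = 3.66 MHz.
Distinct values: {3.66 MHz, 12.88 MHz, 13.38 MHz, 14.62 MHz}.

3.66 MHz, 12.88 MHz, 13.38 MHz, 14.62 MHz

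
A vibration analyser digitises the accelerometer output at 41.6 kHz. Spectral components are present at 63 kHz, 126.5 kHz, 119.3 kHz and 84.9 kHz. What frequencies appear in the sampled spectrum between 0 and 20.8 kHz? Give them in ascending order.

1.7 kHz, 5.5 kHz, 20.2 kHz

fs/2 = 20.8 kHz.
63 kHz mod fs = 21.4 kHz.
21.4 kHz > fs/2 = 20.8 kHz, folds to fs − 21.4 kHz = 20.2 kHz.
126.5 kHz mod fs = 1.7 kHz.
1.7 kHz ≤ fs/2 = 20.8 kHz, appears at 1.7 kHz.
119.3 kHz mod fs = 36.1 kHz.
36.1 kHz > fs/2 = 20.8 kHz, folds to fs − 36.1 kHz = 5.5 kHz.
84.9 kHz mod fs = 1.7 kHz.
1.7 kHz ≤ fs/2 = 20.8 kHz, appears at 1.7 kHz.
Distinct values: {1.7 kHz, 5.5 kHz, 20.2 kHz}.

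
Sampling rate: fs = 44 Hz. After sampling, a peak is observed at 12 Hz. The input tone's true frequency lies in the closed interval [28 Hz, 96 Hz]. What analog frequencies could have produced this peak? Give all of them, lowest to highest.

Frequencies that alias to 12 Hz are k·fs ± 12 Hz for integer k ≥ 0.
k=0: 12 Hz.
k=1: 32 Hz, 56 Hz.
k=2: 76 Hz, 100 Hz.
k=3: 120 Hz, 144 Hz.
Within [28 Hz, 96 Hz]: 32 Hz, 56 Hz, 76 Hz.

32 Hz, 56 Hz, 76 Hz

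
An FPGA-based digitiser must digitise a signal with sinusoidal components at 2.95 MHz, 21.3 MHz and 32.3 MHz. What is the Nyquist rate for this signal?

64.6 MHz

Highest-frequency component: 32.3 MHz.
Nyquist rate = 2 × 32.3 MHz = 64.6 MHz.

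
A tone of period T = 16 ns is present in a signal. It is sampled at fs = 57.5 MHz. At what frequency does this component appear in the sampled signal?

5 MHz

T = 16 ns → f = 1/T = 62.5 MHz.
62.5 MHz mod fs = 5 MHz.
5 MHz ≤ fs/2 = 28.75 MHz, appears at 5 MHz.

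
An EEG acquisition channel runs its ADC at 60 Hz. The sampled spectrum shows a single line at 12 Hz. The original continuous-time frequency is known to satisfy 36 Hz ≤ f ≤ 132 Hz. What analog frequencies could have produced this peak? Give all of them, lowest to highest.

48 Hz, 72 Hz, 108 Hz, 132 Hz

Frequencies that alias to 12 Hz are k·fs ± 12 Hz for integer k ≥ 0.
k=0: 12 Hz.
k=1: 48 Hz, 72 Hz.
k=2: 108 Hz, 132 Hz.
k=3: 168 Hz, 192 Hz.
Within [36 Hz, 132 Hz]: 48 Hz, 72 Hz, 108 Hz, 132 Hz.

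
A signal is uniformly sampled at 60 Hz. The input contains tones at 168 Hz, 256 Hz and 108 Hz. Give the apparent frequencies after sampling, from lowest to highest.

12 Hz, 16 Hz

fs/2 = 30 Hz.
168 Hz mod fs = 48 Hz.
48 Hz > fs/2 = 30 Hz, folds to fs − 48 Hz = 12 Hz.
256 Hz mod fs = 16 Hz.
16 Hz ≤ fs/2 = 30 Hz, appears at 16 Hz.
108 Hz mod fs = 48 Hz.
48 Hz > fs/2 = 30 Hz, folds to fs − 48 Hz = 12 Hz.
Distinct values: {12 Hz, 16 Hz}.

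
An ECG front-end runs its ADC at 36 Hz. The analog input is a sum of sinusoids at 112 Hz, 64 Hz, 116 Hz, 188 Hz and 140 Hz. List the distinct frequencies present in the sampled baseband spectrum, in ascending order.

4 Hz, 8 Hz

fs/2 = 18 Hz.
112 Hz mod fs = 4 Hz.
4 Hz ≤ fs/2 = 18 Hz, appears at 4 Hz.
64 Hz mod fs = 28 Hz.
28 Hz > fs/2 = 18 Hz, folds to fs − 28 Hz = 8 Hz.
116 Hz mod fs = 8 Hz.
8 Hz ≤ fs/2 = 18 Hz, appears at 8 Hz.
188 Hz mod fs = 8 Hz.
8 Hz ≤ fs/2 = 18 Hz, appears at 8 Hz.
140 Hz mod fs = 32 Hz.
32 Hz > fs/2 = 18 Hz, folds to fs − 32 Hz = 4 Hz.
Distinct values: {4 Hz, 8 Hz}.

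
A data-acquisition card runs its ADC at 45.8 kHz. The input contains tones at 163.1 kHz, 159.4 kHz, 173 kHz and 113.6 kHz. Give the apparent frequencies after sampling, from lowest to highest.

10.2 kHz, 20.1 kHz, 22 kHz

fs/2 = 22.9 kHz.
163.1 kHz mod fs = 25.7 kHz.
25.7 kHz > fs/2 = 22.9 kHz, folds to fs − 25.7 kHz = 20.1 kHz.
159.4 kHz mod fs = 22 kHz.
22 kHz ≤ fs/2 = 22.9 kHz, appears at 22 kHz.
173 kHz mod fs = 35.6 kHz.
35.6 kHz > fs/2 = 22.9 kHz, folds to fs − 35.6 kHz = 10.2 kHz.
113.6 kHz mod fs = 22 kHz.
22 kHz ≤ fs/2 = 22.9 kHz, appears at 22 kHz.
Distinct values: {10.2 kHz, 20.1 kHz, 22 kHz}.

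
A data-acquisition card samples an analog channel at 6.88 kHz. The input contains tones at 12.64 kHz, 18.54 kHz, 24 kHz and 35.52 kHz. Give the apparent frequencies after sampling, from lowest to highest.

fs/2 = 3.44 kHz.
12.64 kHz mod fs = 5.76 kHz.
5.76 kHz > fs/2 = 3.44 kHz, folds to fs − 5.76 kHz = 1.12 kHz.
18.54 kHz mod fs = 4.78 kHz.
4.78 kHz > fs/2 = 3.44 kHz, folds to fs − 4.78 kHz = 2.1 kHz.
24 kHz mod fs = 3.36 kHz.
3.36 kHz ≤ fs/2 = 3.44 kHz, appears at 3.36 kHz.
35.52 kHz mod fs = 1.12 kHz.
1.12 kHz ≤ fs/2 = 3.44 kHz, appears at 1.12 kHz.
Distinct values: {1.12 kHz, 2.1 kHz, 3.36 kHz}.

1.12 kHz, 2.1 kHz, 3.36 kHz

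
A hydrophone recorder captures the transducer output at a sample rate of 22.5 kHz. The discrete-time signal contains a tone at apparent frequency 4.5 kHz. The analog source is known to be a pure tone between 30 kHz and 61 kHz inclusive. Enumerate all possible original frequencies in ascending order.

Frequencies that alias to 4.5 kHz are k·fs ± 4.5 kHz for integer k ≥ 0.
k=0: 4.5 kHz.
k=1: 18 kHz, 27 kHz.
k=2: 40.5 kHz, 49.5 kHz.
k=3: 63 kHz, 72 kHz.
Within [30 kHz, 61 kHz]: 40.5 kHz, 49.5 kHz.

40.5 kHz, 49.5 kHz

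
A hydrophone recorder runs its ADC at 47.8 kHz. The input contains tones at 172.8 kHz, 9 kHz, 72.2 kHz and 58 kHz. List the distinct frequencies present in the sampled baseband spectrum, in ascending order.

fs/2 = 23.9 kHz.
172.8 kHz mod fs = 29.4 kHz.
29.4 kHz > fs/2 = 23.9 kHz, folds to fs − 29.4 kHz = 18.4 kHz.
9 kHz ≤ fs/2 = 23.9 kHz, passes unchanged.
72.2 kHz mod fs = 24.4 kHz.
24.4 kHz > fs/2 = 23.9 kHz, folds to fs − 24.4 kHz = 23.4 kHz.
58 kHz mod fs = 10.2 kHz.
10.2 kHz ≤ fs/2 = 23.9 kHz, appears at 10.2 kHz.
Distinct values: {9 kHz, 10.2 kHz, 18.4 kHz, 23.4 kHz}.

9 kHz, 10.2 kHz, 18.4 kHz, 23.4 kHz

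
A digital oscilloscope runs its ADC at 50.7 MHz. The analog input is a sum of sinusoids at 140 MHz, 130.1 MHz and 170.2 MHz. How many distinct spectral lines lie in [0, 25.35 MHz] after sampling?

fs/2 = 25.35 MHz.
140 MHz mod fs = 38.6 MHz.
38.6 MHz > fs/2 = 25.35 MHz, folds to fs − 38.6 MHz = 12.1 MHz.
130.1 MHz mod fs = 28.7 MHz.
28.7 MHz > fs/2 = 25.35 MHz, folds to fs − 28.7 MHz = 22 MHz.
170.2 MHz mod fs = 18.1 MHz.
18.1 MHz ≤ fs/2 = 25.35 MHz, appears at 18.1 MHz.
Distinct values: {12.1 MHz, 18.1 MHz, 22 MHz} → 3.

3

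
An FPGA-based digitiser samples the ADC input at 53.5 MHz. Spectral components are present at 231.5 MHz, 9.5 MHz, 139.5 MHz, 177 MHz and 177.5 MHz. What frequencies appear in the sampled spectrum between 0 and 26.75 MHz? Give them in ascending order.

9.5 MHz, 16.5 MHz, 17 MHz, 17.5 MHz, 21 MHz

fs/2 = 26.75 MHz.
231.5 MHz mod fs = 17.5 MHz.
17.5 MHz ≤ fs/2 = 26.75 MHz, appears at 17.5 MHz.
9.5 MHz ≤ fs/2 = 26.75 MHz, passes unchanged.
139.5 MHz mod fs = 32.5 MHz.
32.5 MHz > fs/2 = 26.75 MHz, folds to fs − 32.5 MHz = 21 MHz.
177 MHz mod fs = 16.5 MHz.
16.5 MHz ≤ fs/2 = 26.75 MHz, appears at 16.5 MHz.
177.5 MHz mod fs = 17 MHz.
17 MHz ≤ fs/2 = 26.75 MHz, appears at 17 MHz.
Distinct values: {9.5 MHz, 16.5 MHz, 17 MHz, 17.5 MHz, 21 MHz}.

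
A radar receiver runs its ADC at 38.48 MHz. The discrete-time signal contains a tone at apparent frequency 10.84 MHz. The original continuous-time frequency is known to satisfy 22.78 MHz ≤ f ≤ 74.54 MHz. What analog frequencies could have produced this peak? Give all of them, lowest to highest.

Frequencies that alias to 10.84 MHz are k·fs ± 10.84 MHz for integer k ≥ 0.
k=0: 10.84 MHz.
k=1: 27.64 MHz, 49.32 MHz.
k=2: 66.12 MHz, 87.8 MHz.
k=3: 104.6 MHz, 126.28 MHz.
Within [22.78 MHz, 74.54 MHz]: 27.64 MHz, 49.32 MHz, 66.12 MHz.

27.64 MHz, 49.32 MHz, 66.12 MHz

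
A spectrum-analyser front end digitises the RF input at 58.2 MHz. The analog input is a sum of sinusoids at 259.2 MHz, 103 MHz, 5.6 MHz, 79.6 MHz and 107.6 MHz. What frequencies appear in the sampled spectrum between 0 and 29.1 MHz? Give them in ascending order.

fs/2 = 29.1 MHz.
259.2 MHz mod fs = 26.4 MHz.
26.4 MHz ≤ fs/2 = 29.1 MHz, appears at 26.4 MHz.
103 MHz mod fs = 44.8 MHz.
44.8 MHz > fs/2 = 29.1 MHz, folds to fs − 44.8 MHz = 13.4 MHz.
5.6 MHz ≤ fs/2 = 29.1 MHz, passes unchanged.
79.6 MHz mod fs = 21.4 MHz.
21.4 MHz ≤ fs/2 = 29.1 MHz, appears at 21.4 MHz.
107.6 MHz mod fs = 49.4 MHz.
49.4 MHz > fs/2 = 29.1 MHz, folds to fs − 49.4 MHz = 8.8 MHz.
Distinct values: {5.6 MHz, 8.8 MHz, 13.4 MHz, 21.4 MHz, 26.4 MHz}.

5.6 MHz, 8.8 MHz, 13.4 MHz, 21.4 MHz, 26.4 MHz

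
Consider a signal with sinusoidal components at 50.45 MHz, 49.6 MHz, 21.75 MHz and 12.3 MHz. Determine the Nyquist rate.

100.9 MHz

Highest-frequency component: 50.45 MHz.
Nyquist rate = 2 × 50.45 MHz = 100.9 MHz.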